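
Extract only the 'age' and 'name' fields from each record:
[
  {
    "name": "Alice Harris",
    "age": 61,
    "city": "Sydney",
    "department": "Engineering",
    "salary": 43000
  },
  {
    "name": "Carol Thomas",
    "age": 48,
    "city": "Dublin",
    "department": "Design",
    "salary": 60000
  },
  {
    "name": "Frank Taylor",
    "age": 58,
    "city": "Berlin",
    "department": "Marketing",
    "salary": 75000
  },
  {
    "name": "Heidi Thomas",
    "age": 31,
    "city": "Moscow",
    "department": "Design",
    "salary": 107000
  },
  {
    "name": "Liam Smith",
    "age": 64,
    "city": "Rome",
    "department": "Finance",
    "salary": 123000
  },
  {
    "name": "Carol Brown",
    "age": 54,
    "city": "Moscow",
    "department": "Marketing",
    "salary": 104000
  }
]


Original: 6 records with fields: name, age, city, department, salary
Keep: ['age', 'name']
Drop: ['city', 'department', 'salary']
Result: 6 records, 2 fields each

[
  {
    "age": 61,
    "name": "Alice Harris"
  },
  {
    "age": 48,
    "name": "Carol Thomas"
  },
  {
    "age": 58,
    "name": "Frank Taylor"
  },
  {
    "age": 31,
    "name": "Heidi Thomas"
  },
  {
    "age": 64,
    "name": "Liam Smith"
  },
  {
    "age": 54,
    "name": "Carol Brown"
  }
]


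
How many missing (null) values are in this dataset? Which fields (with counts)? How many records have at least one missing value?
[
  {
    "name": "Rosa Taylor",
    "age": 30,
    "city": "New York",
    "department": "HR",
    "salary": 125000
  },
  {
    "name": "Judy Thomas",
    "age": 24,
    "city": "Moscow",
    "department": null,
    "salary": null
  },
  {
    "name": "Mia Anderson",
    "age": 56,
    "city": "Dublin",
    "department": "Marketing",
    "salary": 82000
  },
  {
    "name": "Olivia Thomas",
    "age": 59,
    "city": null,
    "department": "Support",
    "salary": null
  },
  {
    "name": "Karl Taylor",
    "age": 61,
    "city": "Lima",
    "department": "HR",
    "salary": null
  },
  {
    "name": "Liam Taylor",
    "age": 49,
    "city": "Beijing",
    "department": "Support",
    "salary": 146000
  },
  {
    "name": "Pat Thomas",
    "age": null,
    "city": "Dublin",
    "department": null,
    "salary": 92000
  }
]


Checking for missing (null) values in 7 records:

  Rosa Taylor: complete
  Judy Thomas: department, salary
  Mia Anderson: complete
  Olivia Thomas: city, salary
  Karl Taylor: salary
  Liam Taylor: complete
  Pat Thomas: age, department

Per field:
  name: 0 missing
  age: 1 missing
  city: 1 missing
  department: 2 missing
  salary: 3 missing

Total missing values: 7
Records with any missing: 4

7 missing values (age: 1, city: 1, department: 2, salary: 3); 4 incomplete records


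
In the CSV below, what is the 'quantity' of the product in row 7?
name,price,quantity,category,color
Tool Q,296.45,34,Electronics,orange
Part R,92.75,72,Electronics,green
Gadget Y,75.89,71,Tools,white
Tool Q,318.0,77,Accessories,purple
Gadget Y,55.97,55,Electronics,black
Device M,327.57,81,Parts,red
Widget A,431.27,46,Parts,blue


Query: Row 7 ('Widget A'), column 'quantity'
Value: 46

46


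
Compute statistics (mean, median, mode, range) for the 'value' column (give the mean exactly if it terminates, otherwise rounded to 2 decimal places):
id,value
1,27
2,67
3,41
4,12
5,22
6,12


Data: [27, 67, 41, 12, 22, 12]
Count: 6
Sum: 181
Mean: 181/6 ≈ 30.17 (rounded to 2 decimal places)
Sorted: [12, 12, 22, 27, 41, 67]
Median: 24.5
Mode: 12 (2 times)
Range: 67 - 12 = 55
Min: 12, Max: 67

mean≈30.17, median=24.5, mode=12, range=55


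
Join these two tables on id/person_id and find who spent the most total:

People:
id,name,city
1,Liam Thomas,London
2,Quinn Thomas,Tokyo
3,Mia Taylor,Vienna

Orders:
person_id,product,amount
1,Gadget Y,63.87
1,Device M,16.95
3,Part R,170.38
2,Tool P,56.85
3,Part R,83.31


Join on: people.id = orders.person_id

Joined rows:
  Liam Thomas (London) bought Gadget Y for $63.87
  Liam Thomas (London) bought Device M for $16.95
  Mia Taylor (Vienna) bought Part R for $170.38
  Quinn Thomas (Tokyo) bought Tool P for $56.85
  Mia Taylor (Vienna) bought Part R for $83.31

Total per person:
  Mia Taylor: $253.69
  Liam Thomas: $80.82
  Quinn Thomas: $56.85

Top spender: Mia Taylor ($253.69)

Mia Taylor ($253.69)


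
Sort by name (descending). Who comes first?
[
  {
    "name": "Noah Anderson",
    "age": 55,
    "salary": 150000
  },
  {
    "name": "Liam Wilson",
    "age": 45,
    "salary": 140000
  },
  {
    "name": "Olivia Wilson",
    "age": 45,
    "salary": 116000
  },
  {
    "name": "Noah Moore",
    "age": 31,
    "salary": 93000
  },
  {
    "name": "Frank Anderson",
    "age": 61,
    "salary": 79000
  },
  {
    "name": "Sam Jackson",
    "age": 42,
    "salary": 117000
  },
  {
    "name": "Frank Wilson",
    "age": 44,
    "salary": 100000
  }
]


Sort by: name (descending)

Sorted order:
  1. Sam Jackson (name = Sam Jackson)
  2. Olivia Wilson (name = Olivia Wilson)
  3. Noah Moore (name = Noah Moore)
  4. Noah Anderson (name = Noah Anderson)
  5. Liam Wilson (name = Liam Wilson)
  6. Frank Wilson (name = Frank Wilson)
  7. Frank Anderson (name = Frank Anderson)

First: Sam Jackson

Sam Jackson


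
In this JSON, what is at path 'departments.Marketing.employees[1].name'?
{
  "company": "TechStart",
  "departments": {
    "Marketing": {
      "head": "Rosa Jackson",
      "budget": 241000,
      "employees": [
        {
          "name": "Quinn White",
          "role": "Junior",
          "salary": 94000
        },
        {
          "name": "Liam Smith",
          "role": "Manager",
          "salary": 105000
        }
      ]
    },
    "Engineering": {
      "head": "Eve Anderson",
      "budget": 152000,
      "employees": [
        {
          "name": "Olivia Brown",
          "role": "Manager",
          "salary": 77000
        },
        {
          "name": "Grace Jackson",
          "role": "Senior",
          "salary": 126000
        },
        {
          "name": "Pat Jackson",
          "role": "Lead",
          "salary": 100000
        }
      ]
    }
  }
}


Path: departments.Marketing.employees[1].name

Navigate:
  -> departments
  -> Marketing
  -> employees[1].name = 'Liam Smith'

Liam Smith


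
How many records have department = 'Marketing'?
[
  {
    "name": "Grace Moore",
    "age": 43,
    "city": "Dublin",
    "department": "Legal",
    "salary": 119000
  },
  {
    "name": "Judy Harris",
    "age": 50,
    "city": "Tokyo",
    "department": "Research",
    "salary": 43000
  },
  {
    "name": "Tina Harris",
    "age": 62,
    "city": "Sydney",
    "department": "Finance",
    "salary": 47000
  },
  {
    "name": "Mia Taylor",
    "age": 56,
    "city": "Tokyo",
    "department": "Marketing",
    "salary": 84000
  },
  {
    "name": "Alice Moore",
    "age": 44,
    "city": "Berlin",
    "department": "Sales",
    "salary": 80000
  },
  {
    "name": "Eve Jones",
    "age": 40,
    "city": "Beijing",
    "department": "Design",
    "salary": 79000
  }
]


Data: 6 records
Condition: department = 'Marketing'

Checking each record:
  Grace Moore: Legal
  Judy Harris: Research
  Tina Harris: Finance
  Mia Taylor: Marketing MATCH
  Alice Moore: Sales
  Eve Jones: Design

Count: 1

1


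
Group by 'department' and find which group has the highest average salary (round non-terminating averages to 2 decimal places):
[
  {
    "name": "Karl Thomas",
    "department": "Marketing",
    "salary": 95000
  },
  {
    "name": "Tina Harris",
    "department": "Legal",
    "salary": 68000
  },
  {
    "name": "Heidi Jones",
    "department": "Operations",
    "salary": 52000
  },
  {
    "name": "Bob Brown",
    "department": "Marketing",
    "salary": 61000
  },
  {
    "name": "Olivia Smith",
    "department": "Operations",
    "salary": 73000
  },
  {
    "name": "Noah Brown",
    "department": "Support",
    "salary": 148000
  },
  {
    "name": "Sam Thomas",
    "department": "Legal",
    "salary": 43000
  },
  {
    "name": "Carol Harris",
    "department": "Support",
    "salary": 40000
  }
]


Group by: department

Groups:
  Legal: 2 people, avg salary = 111000/2 = $55500
  Marketing: 2 people, avg salary = 156000/2 = $78000
  Operations: 2 people, avg salary = 125000/2 = $62500
  Support: 2 people, avg salary = 188000/2 = $94000

Highest average salary: Support ($94000)

Support ($94000)


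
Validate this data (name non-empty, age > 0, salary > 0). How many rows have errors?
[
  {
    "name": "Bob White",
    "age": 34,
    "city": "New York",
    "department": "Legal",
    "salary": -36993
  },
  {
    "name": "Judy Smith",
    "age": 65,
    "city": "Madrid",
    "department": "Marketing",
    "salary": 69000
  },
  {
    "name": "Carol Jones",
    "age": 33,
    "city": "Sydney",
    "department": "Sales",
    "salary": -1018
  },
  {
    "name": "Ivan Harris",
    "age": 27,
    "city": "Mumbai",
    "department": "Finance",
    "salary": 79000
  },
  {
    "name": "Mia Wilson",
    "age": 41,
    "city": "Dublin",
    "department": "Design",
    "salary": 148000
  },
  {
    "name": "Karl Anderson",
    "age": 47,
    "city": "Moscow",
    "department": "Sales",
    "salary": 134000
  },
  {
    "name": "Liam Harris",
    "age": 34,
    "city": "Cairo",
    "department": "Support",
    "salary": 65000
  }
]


Validating 7 records:
Rules: name non-empty, age > 0, salary > 0

  Row 1 (Bob White): negative salary: -36993
  Row 2 (Judy Smith): OK
  Row 3 (Carol Jones): negative salary: -1018
  Row 4 (Ivan Harris): OK
  Row 5 (Mia Wilson): OK
  Row 6 (Karl Anderson): OK
  Row 7 (Liam Harris): OK

Total errors: 2

2 errors


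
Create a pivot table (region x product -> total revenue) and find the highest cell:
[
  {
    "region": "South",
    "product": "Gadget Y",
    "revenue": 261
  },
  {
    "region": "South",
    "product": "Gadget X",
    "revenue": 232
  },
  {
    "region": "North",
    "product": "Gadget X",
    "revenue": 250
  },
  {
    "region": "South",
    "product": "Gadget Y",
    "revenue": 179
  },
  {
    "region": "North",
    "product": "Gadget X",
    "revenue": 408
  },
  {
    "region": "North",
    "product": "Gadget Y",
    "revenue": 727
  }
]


Pivot: region (rows) x product (columns) -> total revenue

     Gadget X      Gadget Y    
North          658           727  
South          232           440  

Highest: North / Gadget Y = $727

North / Gadget Y = $727


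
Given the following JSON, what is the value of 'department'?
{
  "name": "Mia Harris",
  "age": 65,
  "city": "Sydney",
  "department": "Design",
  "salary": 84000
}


Looking up field 'department'
Value: Design

Design


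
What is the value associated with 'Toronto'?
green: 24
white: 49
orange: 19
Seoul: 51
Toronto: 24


Looking up key 'Toronto'
Value: 24

24


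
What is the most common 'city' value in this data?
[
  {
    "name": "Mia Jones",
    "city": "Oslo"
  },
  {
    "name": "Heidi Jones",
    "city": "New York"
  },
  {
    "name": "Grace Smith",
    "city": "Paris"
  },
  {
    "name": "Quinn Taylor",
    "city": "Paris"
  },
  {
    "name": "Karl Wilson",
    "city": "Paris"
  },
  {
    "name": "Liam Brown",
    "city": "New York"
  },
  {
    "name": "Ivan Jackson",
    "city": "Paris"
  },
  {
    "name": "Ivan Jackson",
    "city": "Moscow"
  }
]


Counting 'city' values across 8 records:

  Paris: 4 ####
  New York: 2 ##
  Oslo: 1 #
  Moscow: 1 #

Most common: Paris (4 times)

Paris (4 times)


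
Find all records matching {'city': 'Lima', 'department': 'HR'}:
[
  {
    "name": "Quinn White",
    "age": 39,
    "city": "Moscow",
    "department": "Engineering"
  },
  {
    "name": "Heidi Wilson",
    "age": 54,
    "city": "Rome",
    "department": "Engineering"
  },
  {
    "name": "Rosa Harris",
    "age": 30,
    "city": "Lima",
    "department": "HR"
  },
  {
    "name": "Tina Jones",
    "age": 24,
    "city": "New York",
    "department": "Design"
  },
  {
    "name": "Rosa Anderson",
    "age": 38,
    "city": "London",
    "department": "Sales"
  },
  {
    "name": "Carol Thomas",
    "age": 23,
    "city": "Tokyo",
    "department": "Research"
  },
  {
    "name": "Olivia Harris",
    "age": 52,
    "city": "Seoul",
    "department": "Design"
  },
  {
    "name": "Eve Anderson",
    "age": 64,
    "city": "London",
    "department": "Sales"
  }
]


Search criteria: {'city': 'Lima', 'department': 'HR'}

Checking 8 records:
  Quinn White: {city: Moscow, department: Engineering}
  Heidi Wilson: {city: Rome, department: Engineering}
  Rosa Harris: {city: Lima, department: HR} <-- MATCH
  Tina Jones: {city: New York, department: Design}
  Rosa Anderson: {city: London, department: Sales}
  Carol Thomas: {city: Tokyo, department: Research}
  Olivia Harris: {city: Seoul, department: Design}
  Eve Anderson: {city: London, department: Sales}

Matches: ["Rosa Harris"]

["Rosa Harris"]


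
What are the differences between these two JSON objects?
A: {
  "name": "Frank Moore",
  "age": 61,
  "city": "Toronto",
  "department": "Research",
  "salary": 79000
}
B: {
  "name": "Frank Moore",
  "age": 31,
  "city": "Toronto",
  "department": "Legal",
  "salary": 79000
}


Comparing each field (in key order):
  name: same
  age: DIFFERENT
  city: same
  department: DIFFERENT
  salary: same
Differences:
  age: 61 -> 31
  department: Research -> Legal

2 field(s) changed

2 changes: age, department


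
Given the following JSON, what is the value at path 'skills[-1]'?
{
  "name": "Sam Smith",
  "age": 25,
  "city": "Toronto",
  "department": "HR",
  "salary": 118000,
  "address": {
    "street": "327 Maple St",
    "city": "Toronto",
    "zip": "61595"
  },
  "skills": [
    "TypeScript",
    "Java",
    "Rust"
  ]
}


Query: skills[-1]
Path: skills -> last element
Value: Rust

Rust


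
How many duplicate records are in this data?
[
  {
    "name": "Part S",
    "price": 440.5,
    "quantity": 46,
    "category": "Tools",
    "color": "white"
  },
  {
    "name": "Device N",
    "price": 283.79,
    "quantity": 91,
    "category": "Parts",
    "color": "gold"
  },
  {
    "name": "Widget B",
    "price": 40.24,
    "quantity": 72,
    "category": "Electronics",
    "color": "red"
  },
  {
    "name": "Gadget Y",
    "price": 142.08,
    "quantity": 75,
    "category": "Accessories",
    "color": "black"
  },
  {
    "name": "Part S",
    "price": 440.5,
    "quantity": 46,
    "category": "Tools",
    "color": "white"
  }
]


Checking 5 records for duplicates:

  Row 1: Part S ($440.5, qty 46)
  Row 2: Device N ($283.79, qty 91)
  Row 3: Widget B ($40.24, qty 72)
  Row 4: Gadget Y ($142.08, qty 75)
  Row 5: Part S ($440.5, qty 46) <-- DUPLICATE

Duplicates found: 1
Unique records: 4

1 duplicates, 4 unique


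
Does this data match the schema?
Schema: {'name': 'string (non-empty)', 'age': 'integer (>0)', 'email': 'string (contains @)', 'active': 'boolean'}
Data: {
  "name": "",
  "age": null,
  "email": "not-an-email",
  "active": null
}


Validating each field against schema:
  name: FAIL ("" is an empty string)
  age: FAIL (null is not an integer)
  email: FAIL ("not-an-email" does not contain @)
  active: FAIL (null is not a boolean)

Result: INVALID (4 errors: name, age, email, active)

INVALID (4 errors: name, age, email, active)


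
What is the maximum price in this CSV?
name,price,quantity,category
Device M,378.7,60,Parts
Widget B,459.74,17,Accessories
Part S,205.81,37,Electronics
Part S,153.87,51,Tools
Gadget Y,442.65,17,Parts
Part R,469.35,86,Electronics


Computing maximum price:
Values: [378.7, 459.74, 205.81, 153.87, 442.65, 469.35]
Max = 469.35

469.35


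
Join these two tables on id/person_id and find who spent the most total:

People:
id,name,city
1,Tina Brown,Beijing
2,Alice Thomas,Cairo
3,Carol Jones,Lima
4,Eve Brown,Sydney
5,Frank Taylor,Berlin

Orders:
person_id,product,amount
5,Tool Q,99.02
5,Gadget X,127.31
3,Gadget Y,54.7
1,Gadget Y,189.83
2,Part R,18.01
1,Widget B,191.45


Join on: people.id = orders.person_id

Joined rows:
  Frank Taylor (Berlin) bought Tool Q for $99.02
  Frank Taylor (Berlin) bought Gadget X for $127.31
  Carol Jones (Lima) bought Gadget Y for $54.7
  Tina Brown (Beijing) bought Gadget Y for $189.83
  Alice Thomas (Cairo) bought Part R for $18.01
  Tina Brown (Beijing) bought Widget B for $191.45

Total per person:
  Tina Brown: $381.28
  Frank Taylor: $226.33
  Carol Jones: $54.70
  Alice Thomas: $18.01

Top spender: Tina Brown ($381.28)

Tina Brown ($381.28)


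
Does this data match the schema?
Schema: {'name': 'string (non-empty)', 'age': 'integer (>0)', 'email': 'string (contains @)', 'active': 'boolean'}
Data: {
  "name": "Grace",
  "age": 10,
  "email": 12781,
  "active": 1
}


Validating each field against schema:
  name: OK (non-empty string)
  age: OK (positive integer)
  email: FAIL (12781 is not a string)
  active: FAIL (1 is not a boolean)

Result: INVALID (2 errors: email, active)

INVALID (2 errors: email, active)


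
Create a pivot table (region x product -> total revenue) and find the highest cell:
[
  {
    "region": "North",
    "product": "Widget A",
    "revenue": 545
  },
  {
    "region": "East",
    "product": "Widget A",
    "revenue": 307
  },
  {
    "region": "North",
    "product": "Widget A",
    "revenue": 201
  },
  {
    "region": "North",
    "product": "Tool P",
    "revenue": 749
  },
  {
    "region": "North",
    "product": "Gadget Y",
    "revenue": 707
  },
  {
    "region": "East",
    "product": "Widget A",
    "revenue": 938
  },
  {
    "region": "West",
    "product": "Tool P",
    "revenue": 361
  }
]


Pivot: region (rows) x product (columns) -> total revenue

     Gadget Y      Tool P        Widget A    
East             0             0          1245  
North          707           749           746  
West             0           361             0  

Highest: East / Widget A = $1245

East / Widget A = $1245


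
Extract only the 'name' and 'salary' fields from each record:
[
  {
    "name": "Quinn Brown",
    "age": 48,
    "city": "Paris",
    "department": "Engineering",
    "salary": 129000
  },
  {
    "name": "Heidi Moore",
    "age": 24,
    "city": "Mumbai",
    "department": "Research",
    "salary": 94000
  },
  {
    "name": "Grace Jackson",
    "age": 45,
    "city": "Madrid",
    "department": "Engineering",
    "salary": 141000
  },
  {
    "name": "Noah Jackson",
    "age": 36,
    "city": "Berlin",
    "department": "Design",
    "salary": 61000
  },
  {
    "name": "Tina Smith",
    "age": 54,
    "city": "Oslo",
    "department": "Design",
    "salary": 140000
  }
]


Original: 5 records with fields: name, age, city, department, salary
Keep: ['name', 'salary']
Drop: ['age', 'city', 'department']
Result: 5 records, 2 fields each

[
  {
    "name": "Quinn Brown",
    "salary": 129000
  },
  {
    "name": "Heidi Moore",
    "salary": 94000
  },
  {
    "name": "Grace Jackson",
    "salary": 141000
  },
  {
    "name": "Noah Jackson",
    "salary": 61000
  },
  {
    "name": "Tina Smith",
    "salary": 140000
  }
]


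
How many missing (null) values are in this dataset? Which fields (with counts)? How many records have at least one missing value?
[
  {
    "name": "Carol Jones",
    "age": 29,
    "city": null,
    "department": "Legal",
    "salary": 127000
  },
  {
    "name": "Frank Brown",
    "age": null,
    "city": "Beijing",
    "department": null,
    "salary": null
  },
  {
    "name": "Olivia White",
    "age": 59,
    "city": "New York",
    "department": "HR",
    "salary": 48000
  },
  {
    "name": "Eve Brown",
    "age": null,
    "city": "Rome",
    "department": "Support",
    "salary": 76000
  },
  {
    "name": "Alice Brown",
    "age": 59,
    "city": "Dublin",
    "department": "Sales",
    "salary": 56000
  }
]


Checking for missing (null) values in 5 records:

  Carol Jones: city
  Frank Brown: age, department, salary
  Olivia White: complete
  Eve Brown: age
  Alice Brown: complete

Per field:
  name: 0 missing
  age: 2 missing
  city: 1 missing
  department: 1 missing
  salary: 1 missing

Total missing values: 5
Records with any missing: 3

5 missing values (age: 2, city: 1, department: 1, salary: 1); 3 incomplete records


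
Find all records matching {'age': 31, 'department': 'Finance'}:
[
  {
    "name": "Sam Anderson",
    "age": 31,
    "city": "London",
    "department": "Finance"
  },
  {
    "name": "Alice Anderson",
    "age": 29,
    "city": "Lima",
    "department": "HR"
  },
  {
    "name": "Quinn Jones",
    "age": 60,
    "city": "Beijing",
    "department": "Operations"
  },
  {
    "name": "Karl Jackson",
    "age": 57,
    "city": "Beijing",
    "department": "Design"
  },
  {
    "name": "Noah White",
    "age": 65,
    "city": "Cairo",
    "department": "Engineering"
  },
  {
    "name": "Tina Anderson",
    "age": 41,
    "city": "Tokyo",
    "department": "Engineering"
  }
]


Search criteria: {'age': 31, 'department': 'Finance'}

Checking 6 records:
  Sam Anderson: {age: 31, department: Finance} <-- MATCH
  Alice Anderson: {age: 29, department: HR}
  Quinn Jones: {age: 60, department: Operations}
  Karl Jackson: {age: 57, department: Design}
  Noah White: {age: 65, department: Engineering}
  Tina Anderson: {age: 41, department: Engineering}

Matches: ["Sam Anderson"]

["Sam Anderson"]


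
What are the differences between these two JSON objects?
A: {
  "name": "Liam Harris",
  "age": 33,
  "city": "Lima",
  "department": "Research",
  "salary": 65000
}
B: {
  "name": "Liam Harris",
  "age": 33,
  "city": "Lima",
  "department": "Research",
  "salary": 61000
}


Comparing each field (in key order):
  name: same
  age: same
  city: same
  department: same
  salary: DIFFERENT
Differences:
  salary: 65000 -> 61000

1 field(s) changed

1 change: salary


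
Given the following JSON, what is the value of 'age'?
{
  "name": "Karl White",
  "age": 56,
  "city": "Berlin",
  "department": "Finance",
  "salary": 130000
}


Looking up field 'age'
Value: 56

56


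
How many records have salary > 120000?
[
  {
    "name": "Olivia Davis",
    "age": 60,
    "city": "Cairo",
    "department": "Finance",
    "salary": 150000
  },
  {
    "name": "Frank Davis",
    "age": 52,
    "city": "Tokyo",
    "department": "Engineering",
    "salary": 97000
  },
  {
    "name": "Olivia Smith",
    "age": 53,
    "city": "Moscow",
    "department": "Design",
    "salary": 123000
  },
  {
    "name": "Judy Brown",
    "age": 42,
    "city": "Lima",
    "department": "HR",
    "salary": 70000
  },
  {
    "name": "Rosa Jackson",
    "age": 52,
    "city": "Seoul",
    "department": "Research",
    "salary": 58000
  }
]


Data: 5 records
Condition: salary > 120000

Checking each record:
  Olivia Davis: 150000 MATCH
  Frank Davis: 97000
  Olivia Smith: 123000 MATCH
  Judy Brown: 70000
  Rosa Jackson: 58000

Count: 2

2


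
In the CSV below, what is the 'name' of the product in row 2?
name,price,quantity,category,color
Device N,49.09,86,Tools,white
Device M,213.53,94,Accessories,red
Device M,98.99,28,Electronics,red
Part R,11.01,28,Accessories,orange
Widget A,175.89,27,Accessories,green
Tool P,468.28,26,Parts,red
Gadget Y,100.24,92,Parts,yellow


Query: Row 2 ('Device M'), column 'name'
Value: Device M

Device M


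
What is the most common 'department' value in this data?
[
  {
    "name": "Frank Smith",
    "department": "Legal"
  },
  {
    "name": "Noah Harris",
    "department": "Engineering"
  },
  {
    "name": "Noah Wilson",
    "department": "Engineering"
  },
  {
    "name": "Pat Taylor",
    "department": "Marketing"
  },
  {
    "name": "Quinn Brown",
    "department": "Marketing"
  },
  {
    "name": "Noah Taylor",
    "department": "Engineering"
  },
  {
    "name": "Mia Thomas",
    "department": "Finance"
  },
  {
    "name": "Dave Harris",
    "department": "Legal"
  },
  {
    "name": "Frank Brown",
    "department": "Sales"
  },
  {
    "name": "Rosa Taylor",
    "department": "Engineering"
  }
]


Counting 'department' values across 10 records:

  Engineering: 4 ####
  Legal: 2 ##
  Marketing: 2 ##
  Finance: 1 #
  Sales: 1 #

Most common: Engineering (4 times)

Engineering (4 times)


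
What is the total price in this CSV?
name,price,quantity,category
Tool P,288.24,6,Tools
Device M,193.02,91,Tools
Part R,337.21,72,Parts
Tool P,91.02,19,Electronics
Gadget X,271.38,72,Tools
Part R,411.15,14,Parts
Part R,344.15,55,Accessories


Computing total price:
Values: [288.24, 193.02, 337.21, 91.02, 271.38, 411.15, 344.15]
Sum = 1936.17

1936.17


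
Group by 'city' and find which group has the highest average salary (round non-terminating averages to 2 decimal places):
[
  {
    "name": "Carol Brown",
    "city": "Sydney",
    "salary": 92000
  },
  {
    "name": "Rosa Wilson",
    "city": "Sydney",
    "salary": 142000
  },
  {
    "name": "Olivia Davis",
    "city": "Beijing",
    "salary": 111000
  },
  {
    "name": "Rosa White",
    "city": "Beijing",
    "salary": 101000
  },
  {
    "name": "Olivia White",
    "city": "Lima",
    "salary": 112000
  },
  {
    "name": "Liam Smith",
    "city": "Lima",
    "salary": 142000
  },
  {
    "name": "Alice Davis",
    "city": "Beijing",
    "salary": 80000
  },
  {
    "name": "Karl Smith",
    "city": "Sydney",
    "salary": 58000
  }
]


Group by: city

Groups:
  Beijing: 3 people, avg salary = 292000/3 ≈ $97333.33
  Lima: 2 people, avg salary = 254000/2 = $127000
  Sydney: 3 people, avg salary = 292000/3 ≈ $97333.33

Highest average salary: Lima ($127000)

Lima ($127000)


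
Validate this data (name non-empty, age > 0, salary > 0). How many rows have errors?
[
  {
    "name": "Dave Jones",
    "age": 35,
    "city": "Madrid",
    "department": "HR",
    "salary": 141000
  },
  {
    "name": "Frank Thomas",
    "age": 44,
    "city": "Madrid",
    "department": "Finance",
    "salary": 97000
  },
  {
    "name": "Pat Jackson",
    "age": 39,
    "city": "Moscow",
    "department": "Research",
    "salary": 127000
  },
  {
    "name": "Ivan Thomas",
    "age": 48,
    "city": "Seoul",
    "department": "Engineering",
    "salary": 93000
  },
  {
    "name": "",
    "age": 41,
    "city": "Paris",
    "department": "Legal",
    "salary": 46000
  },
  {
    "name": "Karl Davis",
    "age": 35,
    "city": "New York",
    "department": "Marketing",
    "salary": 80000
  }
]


Validating 6 records:
Rules: name non-empty, age > 0, salary > 0

  Row 1 (Dave Jones): OK
  Row 2 (Frank Thomas): OK
  Row 3 (Pat Jackson): OK
  Row 4 (Ivan Thomas): OK
  Row 5 (???): empty name
  Row 6 (Karl Davis): OK

Total errors: 1

1 errors


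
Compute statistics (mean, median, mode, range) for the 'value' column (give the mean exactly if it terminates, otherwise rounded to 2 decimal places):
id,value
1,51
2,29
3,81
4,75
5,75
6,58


Data: [51, 29, 81, 75, 75, 58]
Count: 6
Sum: 369
Mean: 369/6 = 61.5
Sorted: [29, 51, 58, 75, 75, 81]
Median: 66.5
Mode: 75 (2 times)
Range: 81 - 29 = 52
Min: 29, Max: 81

mean=61.5, median=66.5, mode=75, range=52


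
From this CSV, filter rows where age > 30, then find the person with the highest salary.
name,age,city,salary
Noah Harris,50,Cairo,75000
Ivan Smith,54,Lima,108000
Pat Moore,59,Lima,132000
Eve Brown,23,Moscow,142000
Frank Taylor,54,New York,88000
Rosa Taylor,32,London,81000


Filter: age > 30
Sort by: salary (descending)

Filtered records (5):
  Pat Moore, age 59, salary $132000
  Ivan Smith, age 54, salary $108000
  Frank Taylor, age 54, salary $88000
  Rosa Taylor, age 32, salary $81000
  Noah Harris, age 50, salary $75000

Highest salary: Pat Moore ($132000)

Pat Moore


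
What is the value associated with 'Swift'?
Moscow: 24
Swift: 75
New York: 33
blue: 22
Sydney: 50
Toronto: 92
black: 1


Looking up key 'Swift'
Value: 75

75


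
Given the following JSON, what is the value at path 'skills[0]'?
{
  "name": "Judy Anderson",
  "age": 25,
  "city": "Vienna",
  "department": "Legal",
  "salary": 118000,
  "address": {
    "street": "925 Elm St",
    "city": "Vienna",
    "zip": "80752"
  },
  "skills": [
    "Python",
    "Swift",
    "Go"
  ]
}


Query: skills[0]
Path: skills -> first element
Value: Python

Python


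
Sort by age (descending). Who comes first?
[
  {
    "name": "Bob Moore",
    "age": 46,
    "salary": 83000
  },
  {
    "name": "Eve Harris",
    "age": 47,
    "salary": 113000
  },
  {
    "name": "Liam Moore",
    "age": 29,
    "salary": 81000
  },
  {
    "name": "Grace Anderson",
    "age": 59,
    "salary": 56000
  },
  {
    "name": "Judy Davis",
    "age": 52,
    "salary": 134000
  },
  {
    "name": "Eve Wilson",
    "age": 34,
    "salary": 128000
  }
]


Sort by: age (descending)

Sorted order:
  1. Grace Anderson (age = 59)
  2. Judy Davis (age = 52)
  3. Eve Harris (age = 47)
  4. Bob Moore (age = 46)
  5. Eve Wilson (age = 34)
  6. Liam Moore (age = 29)

First: Grace Anderson

Grace Anderson


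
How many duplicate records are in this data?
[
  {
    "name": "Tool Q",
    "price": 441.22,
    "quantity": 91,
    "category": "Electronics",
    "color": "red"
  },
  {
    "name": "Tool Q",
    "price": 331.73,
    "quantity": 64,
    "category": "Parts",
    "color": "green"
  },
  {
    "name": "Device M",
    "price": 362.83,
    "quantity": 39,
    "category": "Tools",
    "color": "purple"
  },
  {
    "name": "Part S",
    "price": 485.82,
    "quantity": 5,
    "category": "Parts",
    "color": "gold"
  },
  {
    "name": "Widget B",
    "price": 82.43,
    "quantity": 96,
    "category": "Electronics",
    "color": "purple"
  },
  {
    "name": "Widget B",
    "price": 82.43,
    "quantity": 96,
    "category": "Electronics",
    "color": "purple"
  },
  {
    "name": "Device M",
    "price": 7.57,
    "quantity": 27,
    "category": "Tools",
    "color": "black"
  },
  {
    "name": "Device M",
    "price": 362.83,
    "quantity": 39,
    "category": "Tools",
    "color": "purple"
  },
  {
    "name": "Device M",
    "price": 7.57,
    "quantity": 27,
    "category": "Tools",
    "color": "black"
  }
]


Checking 9 records for duplicates:

  Row 1: Tool Q ($441.22, qty 91)
  Row 2: Tool Q ($331.73, qty 64)
  Row 3: Device M ($362.83, qty 39)
  Row 4: Part S ($485.82, qty 5)
  Row 5: Widget B ($82.43, qty 96)
  Row 6: Widget B ($82.43, qty 96) <-- DUPLICATE
  Row 7: Device M ($7.57, qty 27)
  Row 8: Device M ($362.83, qty 39) <-- DUPLICATE
  Row 9: Device M ($7.57, qty 27) <-- DUPLICATE

Duplicates found: 3
Unique records: 6

3 duplicates, 6 unique


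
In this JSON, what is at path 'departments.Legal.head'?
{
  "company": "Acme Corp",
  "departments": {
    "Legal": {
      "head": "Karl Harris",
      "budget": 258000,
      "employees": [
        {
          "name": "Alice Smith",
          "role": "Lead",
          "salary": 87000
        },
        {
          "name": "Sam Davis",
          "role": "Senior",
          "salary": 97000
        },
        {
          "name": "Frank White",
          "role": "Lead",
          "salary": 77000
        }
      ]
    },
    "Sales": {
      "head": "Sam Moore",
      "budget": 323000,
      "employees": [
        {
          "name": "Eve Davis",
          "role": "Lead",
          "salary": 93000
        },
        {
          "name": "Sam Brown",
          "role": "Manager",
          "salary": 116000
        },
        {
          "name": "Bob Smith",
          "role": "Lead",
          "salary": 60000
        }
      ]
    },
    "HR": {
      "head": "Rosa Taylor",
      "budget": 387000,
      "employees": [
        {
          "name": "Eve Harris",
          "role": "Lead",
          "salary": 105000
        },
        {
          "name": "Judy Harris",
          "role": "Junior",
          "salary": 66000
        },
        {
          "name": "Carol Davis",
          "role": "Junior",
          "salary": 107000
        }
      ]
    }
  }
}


Path: departments.Legal.head

Navigate:
  -> departments
  -> Legal
  -> head = 'Karl Harris'

Karl Harris


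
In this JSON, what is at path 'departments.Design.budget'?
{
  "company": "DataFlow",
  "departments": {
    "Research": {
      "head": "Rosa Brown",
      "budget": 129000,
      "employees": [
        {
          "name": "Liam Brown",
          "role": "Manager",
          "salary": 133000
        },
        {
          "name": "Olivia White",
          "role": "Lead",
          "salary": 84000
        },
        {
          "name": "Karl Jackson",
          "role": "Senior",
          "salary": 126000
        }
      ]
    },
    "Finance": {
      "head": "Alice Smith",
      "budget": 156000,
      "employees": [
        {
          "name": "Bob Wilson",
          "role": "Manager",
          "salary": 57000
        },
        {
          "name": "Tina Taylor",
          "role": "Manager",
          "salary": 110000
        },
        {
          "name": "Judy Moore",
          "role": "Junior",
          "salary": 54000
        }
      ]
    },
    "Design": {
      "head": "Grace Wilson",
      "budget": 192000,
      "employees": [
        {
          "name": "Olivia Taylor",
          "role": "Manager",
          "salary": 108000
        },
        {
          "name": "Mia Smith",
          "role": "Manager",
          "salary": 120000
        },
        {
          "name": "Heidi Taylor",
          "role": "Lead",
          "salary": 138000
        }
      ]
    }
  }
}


Path: departments.Design.budget

Navigate:
  -> departments
  -> Design
  -> budget = 192000

192000


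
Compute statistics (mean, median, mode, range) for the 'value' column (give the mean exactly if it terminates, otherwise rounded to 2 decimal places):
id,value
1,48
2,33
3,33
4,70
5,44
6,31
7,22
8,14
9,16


Data: [48, 33, 33, 70, 44, 31, 22, 14, 16]
Count: 9
Sum: 311
Mean: 311/9 ≈ 34.56 (rounded to 2 decimal places)
Sorted: [14, 16, 22, 31, 33, 33, 44, 48, 70]
Median: 33.0
Mode: 33 (2 times)
Range: 70 - 14 = 56
Min: 14, Max: 70

mean≈34.56, median=33.0, mode=33, range=56


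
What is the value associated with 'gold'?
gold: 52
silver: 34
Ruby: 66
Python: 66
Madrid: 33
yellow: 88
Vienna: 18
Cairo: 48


Looking up key 'gold'
Value: 52

52


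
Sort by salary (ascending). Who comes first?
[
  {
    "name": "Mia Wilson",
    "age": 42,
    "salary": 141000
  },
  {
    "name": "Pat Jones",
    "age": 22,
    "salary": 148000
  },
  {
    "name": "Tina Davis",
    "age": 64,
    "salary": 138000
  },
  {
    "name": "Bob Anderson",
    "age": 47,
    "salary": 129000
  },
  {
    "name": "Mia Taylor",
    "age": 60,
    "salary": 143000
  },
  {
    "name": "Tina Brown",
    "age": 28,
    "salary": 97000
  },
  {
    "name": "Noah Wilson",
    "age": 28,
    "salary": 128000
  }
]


Sort by: salary (ascending)

Sorted order:
  1. Tina Brown (salary = 97000)
  2. Noah Wilson (salary = 128000)
  3. Bob Anderson (salary = 129000)
  4. Tina Davis (salary = 138000)
  5. Mia Wilson (salary = 141000)
  6. Mia Taylor (salary = 143000)
  7. Pat Jones (salary = 148000)

First: Tina Brown

Tina Brown


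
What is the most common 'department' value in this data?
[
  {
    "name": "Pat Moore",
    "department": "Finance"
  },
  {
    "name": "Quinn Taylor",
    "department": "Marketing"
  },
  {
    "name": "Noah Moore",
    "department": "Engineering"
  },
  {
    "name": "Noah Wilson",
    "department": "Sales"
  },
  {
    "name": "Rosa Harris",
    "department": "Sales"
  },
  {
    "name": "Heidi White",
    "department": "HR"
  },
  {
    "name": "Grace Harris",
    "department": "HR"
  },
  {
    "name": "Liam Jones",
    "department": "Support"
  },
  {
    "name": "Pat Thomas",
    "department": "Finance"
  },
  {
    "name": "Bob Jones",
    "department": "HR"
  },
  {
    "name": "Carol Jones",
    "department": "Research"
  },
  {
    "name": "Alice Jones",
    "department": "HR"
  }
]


Counting 'department' values across 12 records:

  HR: 4 ####
  Finance: 2 ##
  Sales: 2 ##
  Marketing: 1 #
  Engineering: 1 #
  Support: 1 #
  Research: 1 #

Most common: HR (4 times)

HR (4 times)


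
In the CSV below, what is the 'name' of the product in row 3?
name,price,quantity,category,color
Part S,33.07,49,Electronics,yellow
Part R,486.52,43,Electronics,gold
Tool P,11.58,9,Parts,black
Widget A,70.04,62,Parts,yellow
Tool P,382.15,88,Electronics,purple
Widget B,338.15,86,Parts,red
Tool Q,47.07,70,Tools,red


Query: Row 3 ('Tool P'), column 'name'
Value: Tool P

Tool P


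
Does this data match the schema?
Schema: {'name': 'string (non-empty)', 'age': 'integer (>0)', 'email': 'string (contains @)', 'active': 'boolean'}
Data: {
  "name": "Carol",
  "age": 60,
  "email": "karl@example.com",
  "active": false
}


Validating each field against schema:
  name: OK (non-empty string)
  age: OK (positive integer)
  email: OK (string with @)
  active: OK (boolean)

Result: VALID

VALID


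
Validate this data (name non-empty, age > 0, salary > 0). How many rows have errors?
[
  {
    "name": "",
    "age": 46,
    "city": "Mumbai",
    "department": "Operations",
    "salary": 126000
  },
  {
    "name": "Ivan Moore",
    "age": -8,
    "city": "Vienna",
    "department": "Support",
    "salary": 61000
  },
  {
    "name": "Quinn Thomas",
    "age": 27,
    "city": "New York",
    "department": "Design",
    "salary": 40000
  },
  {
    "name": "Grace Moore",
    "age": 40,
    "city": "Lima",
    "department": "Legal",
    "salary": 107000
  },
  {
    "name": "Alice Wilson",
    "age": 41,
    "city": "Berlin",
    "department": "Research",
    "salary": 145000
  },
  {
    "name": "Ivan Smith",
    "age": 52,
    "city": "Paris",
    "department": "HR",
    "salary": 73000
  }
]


Validating 6 records:
Rules: name non-empty, age > 0, salary > 0

  Row 1 (???): empty name
  Row 2 (Ivan Moore): negative age: -8
  Row 3 (Quinn Thomas): OK
  Row 4 (Grace Moore): OK
  Row 5 (Alice Wilson): OK
  Row 6 (Ivan Smith): OK

Total errors: 2

2 errors


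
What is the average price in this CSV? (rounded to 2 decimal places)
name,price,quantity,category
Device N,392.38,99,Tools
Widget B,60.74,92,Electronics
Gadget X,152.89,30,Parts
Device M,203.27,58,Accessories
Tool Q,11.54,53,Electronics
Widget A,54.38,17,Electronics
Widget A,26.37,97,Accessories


Computing average price:
Values: [392.38, 60.74, 152.89, 203.27, 11.54, 54.38, 26.37]
Sum = 901.57
Count = 7
Average = 901.57/7 ≈ 128.80 (rounded to 2 decimal places)

128.80


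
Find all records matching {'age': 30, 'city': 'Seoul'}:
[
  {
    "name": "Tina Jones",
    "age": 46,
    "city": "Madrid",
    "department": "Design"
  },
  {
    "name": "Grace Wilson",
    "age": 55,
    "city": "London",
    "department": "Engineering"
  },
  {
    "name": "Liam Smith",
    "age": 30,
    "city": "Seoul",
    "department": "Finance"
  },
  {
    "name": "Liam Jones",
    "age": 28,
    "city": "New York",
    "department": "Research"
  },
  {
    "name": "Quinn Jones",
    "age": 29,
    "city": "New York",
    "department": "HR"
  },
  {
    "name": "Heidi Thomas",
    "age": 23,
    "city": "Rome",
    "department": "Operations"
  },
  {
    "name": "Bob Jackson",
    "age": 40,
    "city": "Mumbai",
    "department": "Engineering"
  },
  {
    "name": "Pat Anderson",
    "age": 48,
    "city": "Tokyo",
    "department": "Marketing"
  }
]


Search criteria: {'age': 30, 'city': 'Seoul'}

Checking 8 records:
  Tina Jones: {age: 46, city: Madrid}
  Grace Wilson: {age: 55, city: London}
  Liam Smith: {age: 30, city: Seoul} <-- MATCH
  Liam Jones: {age: 28, city: New York}
  Quinn Jones: {age: 29, city: New York}
  Heidi Thomas: {age: 23, city: Rome}
  Bob Jackson: {age: 40, city: Mumbai}
  Pat Anderson: {age: 48, city: Tokyo}

Matches: ["Liam Smith"]

["Liam Smith"]


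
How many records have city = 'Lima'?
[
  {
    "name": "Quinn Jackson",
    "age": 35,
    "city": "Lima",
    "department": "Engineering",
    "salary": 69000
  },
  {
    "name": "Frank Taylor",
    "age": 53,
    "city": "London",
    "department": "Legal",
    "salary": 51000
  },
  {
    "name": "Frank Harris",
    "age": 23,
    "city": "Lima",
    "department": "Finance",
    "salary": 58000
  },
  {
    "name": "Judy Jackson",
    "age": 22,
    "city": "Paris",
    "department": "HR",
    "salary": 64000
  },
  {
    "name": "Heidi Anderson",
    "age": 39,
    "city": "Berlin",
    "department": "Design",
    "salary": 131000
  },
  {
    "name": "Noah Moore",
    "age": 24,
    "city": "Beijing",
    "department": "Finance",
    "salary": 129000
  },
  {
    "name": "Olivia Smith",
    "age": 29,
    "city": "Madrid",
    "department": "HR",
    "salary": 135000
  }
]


Data: 7 records
Condition: city = 'Lima'

Checking each record:
  Quinn Jackson: Lima MATCH
  Frank Taylor: London
  Frank Harris: Lima MATCH
  Judy Jackson: Paris
  Heidi Anderson: Berlin
  Noah Moore: Beijing
  Olivia Smith: Madrid

Count: 2

2
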